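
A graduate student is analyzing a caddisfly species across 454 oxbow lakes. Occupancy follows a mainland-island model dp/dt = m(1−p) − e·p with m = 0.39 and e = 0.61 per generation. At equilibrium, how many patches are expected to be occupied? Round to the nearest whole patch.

p* = m/(m+e) = 0.39/1.0000 = 0.3900.
Expected occupied patches = N × p* = 454 × 0.3900 = 177.06 ≈ 177.

177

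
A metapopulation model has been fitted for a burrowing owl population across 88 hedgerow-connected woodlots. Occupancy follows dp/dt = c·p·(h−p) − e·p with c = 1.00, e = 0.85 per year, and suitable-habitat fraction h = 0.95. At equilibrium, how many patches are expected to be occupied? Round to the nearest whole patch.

9

p* = h − e/c = 0.95 − 0.8500 = 0.1000.
Expected occupied patches = N × p* = 88 × 0.1000 = 8.80 ≈ 9.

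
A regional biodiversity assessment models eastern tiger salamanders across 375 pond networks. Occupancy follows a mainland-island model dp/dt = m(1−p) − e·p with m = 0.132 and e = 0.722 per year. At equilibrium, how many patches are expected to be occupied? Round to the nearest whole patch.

p* = m/(m+e) = 0.132/0.8540 = 0.1546.
Expected occupied patches = N × p* = 375 × 0.1546 = 57.96 ≈ 58.

58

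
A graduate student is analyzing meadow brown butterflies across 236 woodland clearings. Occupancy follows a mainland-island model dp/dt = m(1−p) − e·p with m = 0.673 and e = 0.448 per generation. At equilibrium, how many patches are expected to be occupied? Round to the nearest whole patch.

p* = m/(m+e) = 0.673/1.1210 = 0.6004.
Expected occupied patches = N × p* = 236 × 0.6004 = 141.68 ≈ 142.

142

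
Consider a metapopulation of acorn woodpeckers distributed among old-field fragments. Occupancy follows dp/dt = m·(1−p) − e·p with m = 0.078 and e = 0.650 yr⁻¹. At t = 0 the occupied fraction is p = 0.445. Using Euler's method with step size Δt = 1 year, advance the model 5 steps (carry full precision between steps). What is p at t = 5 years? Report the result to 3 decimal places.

0.108

Update rule: p ← p + [m·(1−p) − e·p]·Δt with Δt = 1.
step 1: Δp = -0.24596, p = 0.19904
step 2: Δp = -0.06690, p = 0.13214
step 3: Δp = -0.01820, p = 0.11394
step 4: Δp = -0.00495, p = 0.10899
step 5: Δp = -0.00135, p = 0.10765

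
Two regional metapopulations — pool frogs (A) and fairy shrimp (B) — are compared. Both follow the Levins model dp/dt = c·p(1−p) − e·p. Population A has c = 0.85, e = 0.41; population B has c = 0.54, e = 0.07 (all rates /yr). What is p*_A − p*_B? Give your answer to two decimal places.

A: p*_A = 1 − 0.41/0.85 = 0.5176.
B: p*_B = 1 − 0.07/0.54 = 0.8704.
p*_A − p*_B = 0.5176 − 0.8704 = -0.3527.

-0.35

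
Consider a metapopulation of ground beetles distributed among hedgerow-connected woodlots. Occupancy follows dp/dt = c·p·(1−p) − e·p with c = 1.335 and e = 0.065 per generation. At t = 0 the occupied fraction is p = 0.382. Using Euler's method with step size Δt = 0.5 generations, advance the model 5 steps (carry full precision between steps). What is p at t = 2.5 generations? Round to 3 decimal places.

0.922

Update rule: p ← p + [c·p·(1−p) − e·p]·Δt with Δt = 0.5.
  1  |  dp/dt·Δt = +0.145166  |  p_1 = 0.527166
  2  |  dp/dt·Δt = +0.149250  |  p_2 = 0.676415
  3  |  dp/dt·Δt = +0.124117  |  p_3 = 0.800533
  4  |  dp/dt·Δt = +0.080569  |  p_4 = 0.881102
  5  |  dp/dt·Δt = +0.041292  |  p_5 = 0.922394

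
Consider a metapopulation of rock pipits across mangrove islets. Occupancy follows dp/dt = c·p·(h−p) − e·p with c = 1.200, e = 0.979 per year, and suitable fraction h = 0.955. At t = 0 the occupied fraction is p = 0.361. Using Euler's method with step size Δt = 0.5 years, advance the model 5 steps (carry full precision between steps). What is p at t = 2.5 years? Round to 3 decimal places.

0.224

Update rule: p ← p + [c·p·(h−p) − e·p]·Δt with Δt = 0.5.
step 1: Δp = -0.04805, p = 0.31295
step 2: Δp = -0.03263, p = 0.28032
step 3: Δp = -0.02374, p = 0.25658
step 4: Δp = -0.01808, p = 0.23850
step 5: Δp = -0.01422, p = 0.22429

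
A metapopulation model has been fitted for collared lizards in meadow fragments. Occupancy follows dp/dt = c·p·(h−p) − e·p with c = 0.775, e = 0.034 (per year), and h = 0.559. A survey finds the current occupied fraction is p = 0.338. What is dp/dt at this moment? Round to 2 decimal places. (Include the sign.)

Colonization term: c·p·(h−p) = 0.775×0.338×0.2210 = 0.05789.
Extinction term: e·p = 0.01149.
dp/dt = 0.05789 − 0.01149 = 0.04640.

0.05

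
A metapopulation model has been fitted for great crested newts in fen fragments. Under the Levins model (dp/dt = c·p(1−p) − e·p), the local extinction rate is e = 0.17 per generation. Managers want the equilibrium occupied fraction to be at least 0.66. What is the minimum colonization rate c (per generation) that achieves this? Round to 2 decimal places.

p* = 1 − e/c ≥ 0.66 requires e/c ≤ 0.3400, i.e. c ≥ e/0.3400.
c_min = 0.17/0.3400 = 0.5000.

0.50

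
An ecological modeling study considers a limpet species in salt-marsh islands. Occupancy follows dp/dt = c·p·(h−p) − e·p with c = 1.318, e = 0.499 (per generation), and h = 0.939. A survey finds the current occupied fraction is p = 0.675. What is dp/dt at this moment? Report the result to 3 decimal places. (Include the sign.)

-0.102

Colonization term: c·p·(h−p) = 1.318×0.675×0.2640 = 0.23487.
Extinction term: e·p = 0.33683.
dp/dt = 0.23487 − 0.33683 = -0.10196.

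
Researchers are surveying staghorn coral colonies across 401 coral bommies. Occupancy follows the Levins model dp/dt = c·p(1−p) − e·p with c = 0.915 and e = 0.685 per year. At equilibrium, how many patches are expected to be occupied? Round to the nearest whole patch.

101

p* = 1 − e/c = 1 − 0.685/0.915 = 0.2514.
Expected occupied patches = N × p* = 401 × 0.2514 = 100.80 ≈ 101.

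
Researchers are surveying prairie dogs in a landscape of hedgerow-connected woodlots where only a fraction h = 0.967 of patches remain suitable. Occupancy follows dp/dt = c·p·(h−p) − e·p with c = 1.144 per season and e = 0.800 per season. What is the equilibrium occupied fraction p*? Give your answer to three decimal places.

Setting dp/dt = 0 and dividing by p* gives c·(h−p*) = e.
So p* = h − e/c = 0.967 − 0.800/1.144 = 0.967 − 0.6993 = 0.2677.

0.268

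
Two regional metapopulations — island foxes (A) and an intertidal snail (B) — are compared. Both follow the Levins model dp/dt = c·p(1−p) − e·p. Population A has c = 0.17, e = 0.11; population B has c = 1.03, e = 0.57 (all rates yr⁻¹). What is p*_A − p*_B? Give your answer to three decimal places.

A: p*_A = 1 − 0.11/0.17 = 0.3529.
B: p*_B = 1 − 0.57/1.03 = 0.4466.
p*_A − p*_B = 0.3529 − 0.4466 = -0.0937.

-0.094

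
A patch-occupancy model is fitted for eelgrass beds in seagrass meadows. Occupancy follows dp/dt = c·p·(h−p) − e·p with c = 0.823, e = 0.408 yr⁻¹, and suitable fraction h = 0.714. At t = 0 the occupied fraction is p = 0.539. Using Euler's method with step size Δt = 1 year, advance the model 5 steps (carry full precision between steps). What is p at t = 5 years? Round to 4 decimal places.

Update rule: p ← p + [c·p·(h−p) − e·p]·Δt with Δt = 1.
  1  |  dp/dt·Δt = -0.142283  |  p_1 = 0.396717
  2  |  dp/dt·Δt = -0.058268  |  p_2 = 0.338449
  3  |  dp/dt·Δt = -0.033480  |  p_3 = 0.304969
  4  |  dp/dt·Δt = -0.021765  |  p_4 = 0.283204
  5  |  dp/dt·Δt = -0.015139  |  p_5 = 0.268066

0.2681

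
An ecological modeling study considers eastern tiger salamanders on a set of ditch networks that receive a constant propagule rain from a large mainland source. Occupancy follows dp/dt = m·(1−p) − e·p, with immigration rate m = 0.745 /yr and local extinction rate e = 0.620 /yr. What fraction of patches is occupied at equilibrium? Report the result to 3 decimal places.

At equilibrium the propagule rain into empty patches balances local extinction: m(1−p*) = e·p*.
p* = m/(m+e) = 0.745/(0.745+0.620) = 0.745/1.3650 = 0.5458.

0.546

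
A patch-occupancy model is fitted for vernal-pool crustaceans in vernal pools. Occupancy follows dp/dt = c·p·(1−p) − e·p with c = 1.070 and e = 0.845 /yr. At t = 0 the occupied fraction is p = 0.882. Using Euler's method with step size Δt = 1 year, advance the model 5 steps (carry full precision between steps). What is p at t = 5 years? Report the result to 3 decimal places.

Update rule: p ← p + [c·p·(1−p) − e·p]·Δt with Δt = 1.
step 1: Δp = -0.63393, p = 0.24807
step 2: Δp = -0.01003, p = 0.23804
step 3: Δp = -0.00707, p = 0.23097
step 4: Δp = -0.00511, p = 0.22586
step 5: Δp = -0.00376, p = 0.22209

0.222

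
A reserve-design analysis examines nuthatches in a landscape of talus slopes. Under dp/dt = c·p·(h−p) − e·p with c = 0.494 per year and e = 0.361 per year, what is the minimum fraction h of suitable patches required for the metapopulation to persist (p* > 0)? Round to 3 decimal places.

p* = h − e/c is positive only when h > e/c.
h_min = e/c = 0.361/0.494 = 0.7308.

0.731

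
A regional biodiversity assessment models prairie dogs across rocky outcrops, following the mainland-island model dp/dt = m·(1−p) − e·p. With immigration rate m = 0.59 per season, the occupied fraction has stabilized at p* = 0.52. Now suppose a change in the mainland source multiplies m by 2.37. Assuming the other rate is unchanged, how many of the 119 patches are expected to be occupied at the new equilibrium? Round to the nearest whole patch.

Balance m(1−p*) = e·p* gives e = m(1−p*)/p* = 0.59×0.48000/0.52000 = 0.54462.
New p* = m/(m+e) = 1.39830/(1.39830+0.54462) = 0.71969.
Expected occupied = 119 × 0.71969 = 85.64 ≈ 86.

86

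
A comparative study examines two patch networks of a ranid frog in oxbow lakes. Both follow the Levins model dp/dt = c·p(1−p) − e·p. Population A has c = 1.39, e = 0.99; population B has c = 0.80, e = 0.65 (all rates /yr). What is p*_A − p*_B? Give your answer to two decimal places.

A: p*_A = 1 − 0.99/1.39 = 0.2878.
B: p*_B = 1 − 0.65/0.80 = 0.1875.
p*_A − p*_B = 0.2878 − 0.1875 = 0.1003.

0.10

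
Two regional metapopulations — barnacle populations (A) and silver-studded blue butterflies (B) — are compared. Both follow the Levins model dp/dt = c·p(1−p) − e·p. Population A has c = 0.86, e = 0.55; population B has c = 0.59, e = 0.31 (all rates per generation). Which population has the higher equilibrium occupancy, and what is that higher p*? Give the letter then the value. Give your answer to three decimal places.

B, 0.475

A: p*_A = 1 − 0.55/0.86 = 0.3605.
B: p*_B = 1 − 0.31/0.59 = 0.4746.
B is higher at 0.4746.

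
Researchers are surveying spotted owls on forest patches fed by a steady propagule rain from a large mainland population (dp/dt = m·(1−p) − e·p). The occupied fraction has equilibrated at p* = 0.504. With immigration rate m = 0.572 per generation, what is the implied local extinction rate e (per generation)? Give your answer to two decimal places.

0.56

At equilibrium m(1−p*) = e·p*, so e = m(1−p*)/p*.
e = 0.572 × 0.4960 / 0.504 = 0.5629.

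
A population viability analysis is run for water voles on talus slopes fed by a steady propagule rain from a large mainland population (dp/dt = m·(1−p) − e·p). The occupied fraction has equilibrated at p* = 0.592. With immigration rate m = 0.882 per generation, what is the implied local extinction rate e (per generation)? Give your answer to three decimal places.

0.608

At equilibrium m(1−p*) = e·p*, so e = m(1−p*)/p*.
e = 0.882 × 0.4080 / 0.592 = 0.6079.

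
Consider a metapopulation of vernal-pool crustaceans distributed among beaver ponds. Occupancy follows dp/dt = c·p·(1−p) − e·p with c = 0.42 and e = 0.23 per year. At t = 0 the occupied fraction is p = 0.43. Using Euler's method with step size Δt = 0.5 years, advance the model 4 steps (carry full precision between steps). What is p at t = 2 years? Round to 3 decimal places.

Update rule: p ← p + [c·p·(1−p) − e·p]·Δt with Δt = 0.5.
step 1: Δp = +0.00202, p = 0.43202
step 2: Δp = +0.00185, p = 0.43387
step 3: Δp = +0.00169, p = 0.43555
step 4: Δp = +0.00154, p = 0.43709

0.437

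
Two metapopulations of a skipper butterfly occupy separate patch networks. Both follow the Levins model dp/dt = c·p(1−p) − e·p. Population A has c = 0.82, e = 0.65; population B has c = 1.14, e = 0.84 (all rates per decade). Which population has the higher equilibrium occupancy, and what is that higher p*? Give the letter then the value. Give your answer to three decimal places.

A: p*_A = 1 − 0.65/0.82 = 0.2073.
B: p*_B = 1 − 0.84/1.14 = 0.2632.
B is higher at 0.2632.

B, 0.263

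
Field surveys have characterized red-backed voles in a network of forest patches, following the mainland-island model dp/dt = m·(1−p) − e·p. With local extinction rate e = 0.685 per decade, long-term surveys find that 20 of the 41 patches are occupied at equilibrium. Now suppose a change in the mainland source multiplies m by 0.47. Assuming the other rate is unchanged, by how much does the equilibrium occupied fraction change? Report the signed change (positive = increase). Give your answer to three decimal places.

-0.179

Observed p* = 20/41 = 0.48780.
Balance m(1−p*) = e·p* gives m = e·p*/(1−p*) = 0.685×0.48780/0.51220 = 0.65237.
New p* = m/(m+e) = 0.30661/(0.30661+0.68500) = 0.30920.
Δp* = 0.30920 − 0.48780 = -0.17860.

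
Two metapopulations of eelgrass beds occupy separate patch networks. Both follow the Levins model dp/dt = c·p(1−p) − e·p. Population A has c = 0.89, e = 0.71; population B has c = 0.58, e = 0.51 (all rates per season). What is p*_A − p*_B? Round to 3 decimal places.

0.082

A: p*_A = 1 − 0.71/0.89 = 0.2022.
B: p*_B = 1 − 0.51/0.58 = 0.1207.
p*_A − p*_B = 0.2022 − 0.1207 = 0.0816.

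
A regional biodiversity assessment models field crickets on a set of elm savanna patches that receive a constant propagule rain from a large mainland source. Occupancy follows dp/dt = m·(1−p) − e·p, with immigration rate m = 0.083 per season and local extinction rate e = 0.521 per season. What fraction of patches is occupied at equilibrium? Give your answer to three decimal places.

0.137

Setting dp/dt = 0: m − m·p* = e·p*, so m = (m+e)·p*.
p* = m/(m+e) = 0.083/(0.083+0.521) = 0.083/0.6040 = 0.1374.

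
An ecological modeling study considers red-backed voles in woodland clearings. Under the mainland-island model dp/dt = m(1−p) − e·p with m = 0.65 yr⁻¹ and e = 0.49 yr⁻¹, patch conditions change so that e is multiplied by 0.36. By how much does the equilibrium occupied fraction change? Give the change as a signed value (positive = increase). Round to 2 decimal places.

0.22

Before: p* = 0.65/(0.65+0.49) = 0.5702.
After: m = 0.65, e = 0.1764; p* = 0.65/0.8264 = 0.7865.
Δp* = 0.7865 − 0.5702 = +0.2164.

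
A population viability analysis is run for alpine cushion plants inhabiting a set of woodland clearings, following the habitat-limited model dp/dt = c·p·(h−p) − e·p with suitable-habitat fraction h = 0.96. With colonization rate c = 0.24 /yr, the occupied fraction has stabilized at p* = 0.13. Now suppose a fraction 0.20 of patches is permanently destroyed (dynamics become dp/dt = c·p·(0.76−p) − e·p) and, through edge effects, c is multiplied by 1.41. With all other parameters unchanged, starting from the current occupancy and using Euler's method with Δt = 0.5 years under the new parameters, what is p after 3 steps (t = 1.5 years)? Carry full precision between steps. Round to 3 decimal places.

Balance c(h−p*) = e gives e = 0.24×(0.96 − 0.13000) = 0.19920.
Starting from p₀ = 0.13000; update p ← p + (dp/dt)·Δt with the new parameters.
p: 0.13000 → 0.13091  (Δp = +0.00091)
p: 0.13091 → 0.13181  (Δp = +0.00090)
p: 0.13181 → 0.13269  (Δp = +0.00088)

0.133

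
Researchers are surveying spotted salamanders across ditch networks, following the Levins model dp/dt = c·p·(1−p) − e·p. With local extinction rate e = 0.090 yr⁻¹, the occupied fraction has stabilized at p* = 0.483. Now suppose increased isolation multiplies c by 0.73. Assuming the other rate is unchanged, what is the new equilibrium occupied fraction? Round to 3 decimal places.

Balance c(1−p*) = e gives c = e/(1 − 0.48300) = 0.090/0.51700 = 0.17408.
New p* = 1 − e/c = 1 − 0.09000/0.12708 = 0.29178.

0.292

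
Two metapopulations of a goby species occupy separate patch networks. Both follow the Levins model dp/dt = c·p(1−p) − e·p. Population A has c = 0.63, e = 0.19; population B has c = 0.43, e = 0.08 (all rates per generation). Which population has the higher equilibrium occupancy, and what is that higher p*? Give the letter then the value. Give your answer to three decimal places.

B, 0.814

A: p*_A = 1 − 0.19/0.63 = 0.6984.
B: p*_B = 1 − 0.08/0.43 = 0.8140.
B is higher at 0.8140.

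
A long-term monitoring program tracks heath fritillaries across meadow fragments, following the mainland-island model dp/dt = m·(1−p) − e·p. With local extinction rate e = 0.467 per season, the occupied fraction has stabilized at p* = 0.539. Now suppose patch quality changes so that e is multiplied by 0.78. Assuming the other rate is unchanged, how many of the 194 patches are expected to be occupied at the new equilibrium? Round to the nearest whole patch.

116

Balance m(1−p*) = e·p* gives m = e·p*/(1−p*) = 0.467×0.53900/0.46100 = 0.54602.
New p* = m/(m+e) = 0.54602/(0.54602+0.36426) = 0.59984.
Expected occupied = 194 × 0.59984 = 116.37 ≈ 116.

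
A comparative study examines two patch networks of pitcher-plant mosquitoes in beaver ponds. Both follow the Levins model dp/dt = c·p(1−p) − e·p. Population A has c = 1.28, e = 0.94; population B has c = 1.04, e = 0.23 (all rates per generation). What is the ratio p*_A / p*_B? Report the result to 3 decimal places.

0.341

A: p*_A = 1 − 0.94/1.28 = 0.2656.
B: p*_B = 1 − 0.23/1.04 = 0.7788.
p*_A / p*_B = 0.2656/0.7788 = 0.3410.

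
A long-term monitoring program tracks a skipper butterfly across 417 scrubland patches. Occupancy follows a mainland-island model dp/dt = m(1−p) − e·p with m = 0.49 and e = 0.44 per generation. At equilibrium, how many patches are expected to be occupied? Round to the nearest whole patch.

p* = m/(m+e) = 0.49/0.9300 = 0.5269.
Expected occupied patches = N × p* = 417 × 0.5269 = 219.71 ≈ 220.

220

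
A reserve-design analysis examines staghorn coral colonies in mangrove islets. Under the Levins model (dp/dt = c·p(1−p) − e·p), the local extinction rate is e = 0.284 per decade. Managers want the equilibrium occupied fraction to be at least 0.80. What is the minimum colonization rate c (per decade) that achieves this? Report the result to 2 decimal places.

1.42

p* = 1 − e/c ≥ 0.80 requires e/c ≤ 0.2000, i.e. c ≥ e/0.2000.
c_min = 0.284/0.2000 = 1.4200.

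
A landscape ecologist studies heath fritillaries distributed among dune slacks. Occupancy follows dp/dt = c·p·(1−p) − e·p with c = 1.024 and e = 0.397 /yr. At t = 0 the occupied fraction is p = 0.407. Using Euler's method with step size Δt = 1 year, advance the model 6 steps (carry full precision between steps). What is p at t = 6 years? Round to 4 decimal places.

Update rule: p ← p + [c·p·(1−p) − e·p]·Δt with Δt = 1.
step 1: Δp = +0.08556, p = 0.49256
step 2: Δp = +0.06040, p = 0.55296
step 3: Δp = +0.03360, p = 0.58656
step 4: Δp = +0.01546, p = 0.60202
step 5: Δp = +0.00634, p = 0.60836
step 6: Δp = +0.00246, p = 0.61082

0.6108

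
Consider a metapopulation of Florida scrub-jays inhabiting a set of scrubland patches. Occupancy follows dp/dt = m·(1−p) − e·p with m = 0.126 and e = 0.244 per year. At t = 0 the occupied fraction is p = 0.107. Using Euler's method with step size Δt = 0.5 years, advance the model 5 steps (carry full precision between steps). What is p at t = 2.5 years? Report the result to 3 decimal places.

Update rule: p ← p + [m·(1−p) − e·p]·Δt with Δt = 0.5.
step 1: Δp = +0.04321, p = 0.15021
step 2: Δp = +0.03521, p = 0.18542
step 3: Δp = +0.02870, p = 0.21411
step 4: Δp = +0.02339, p = 0.23750
step 5: Δp = +0.01906, p = 0.25657

0.257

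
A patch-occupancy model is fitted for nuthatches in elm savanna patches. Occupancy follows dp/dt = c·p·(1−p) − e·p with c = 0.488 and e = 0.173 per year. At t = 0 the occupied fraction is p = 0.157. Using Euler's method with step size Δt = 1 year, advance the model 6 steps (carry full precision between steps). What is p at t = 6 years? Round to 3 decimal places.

Update rule: p ← p + [c·p·(1−p) − e·p]·Δt with Δt = 1.
step 1: Δp = +0.03743, p = 0.19443
step 2: Δp = +0.04280, p = 0.23722
step 3: Δp = +0.04726, p = 0.28449
step 4: Δp = +0.05012, p = 0.33460
step 5: Δp = +0.05076, p = 0.38537
step 6: Δp = +0.04892, p = 0.43429

0.434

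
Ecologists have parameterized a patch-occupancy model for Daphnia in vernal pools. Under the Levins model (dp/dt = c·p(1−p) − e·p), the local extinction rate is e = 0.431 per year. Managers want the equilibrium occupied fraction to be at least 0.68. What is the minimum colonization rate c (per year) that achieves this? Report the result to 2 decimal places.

1.35

p* = 1 − e/c ≥ 0.68 requires e/c ≤ 0.3200, i.e. c ≥ e/0.3200.
c_min = 0.431/0.3200 = 1.3469.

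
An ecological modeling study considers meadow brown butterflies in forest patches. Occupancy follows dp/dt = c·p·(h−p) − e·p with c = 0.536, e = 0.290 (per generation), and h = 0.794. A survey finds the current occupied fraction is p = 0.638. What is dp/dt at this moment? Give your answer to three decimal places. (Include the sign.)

Colonization term: c·p·(h−p) = 0.536×0.638×0.1560 = 0.05335.
Extinction term: e·p = 0.18502.
dp/dt = 0.05335 − 0.18502 = -0.13167.

-0.132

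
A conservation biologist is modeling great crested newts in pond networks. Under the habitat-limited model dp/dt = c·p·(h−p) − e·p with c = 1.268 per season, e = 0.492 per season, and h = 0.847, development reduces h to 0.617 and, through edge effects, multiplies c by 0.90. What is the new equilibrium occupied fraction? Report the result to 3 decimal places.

Before: p* = h − e/c = 0.847 − 0.492/1.268 = 0.847 − 0.3880 = 0.4590.
After: c = 1.1412, e = 0.492, h = 0.617; p* = 0.617 − 0.492/1.1412 = 0.1859.

0.186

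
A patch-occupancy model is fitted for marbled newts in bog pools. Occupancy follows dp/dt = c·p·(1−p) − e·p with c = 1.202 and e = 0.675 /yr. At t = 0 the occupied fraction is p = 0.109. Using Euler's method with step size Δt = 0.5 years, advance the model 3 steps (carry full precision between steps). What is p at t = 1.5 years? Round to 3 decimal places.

Update rule: p ← p + [c·p·(1−p) − e·p]·Δt with Δt = 0.5.
p: 0.10900 → 0.13058  (Δp = +0.02158)
p: 0.13058 → 0.15474  (Δp = +0.02416)
p: 0.15474 → 0.18112  (Δp = +0.02638)

0.181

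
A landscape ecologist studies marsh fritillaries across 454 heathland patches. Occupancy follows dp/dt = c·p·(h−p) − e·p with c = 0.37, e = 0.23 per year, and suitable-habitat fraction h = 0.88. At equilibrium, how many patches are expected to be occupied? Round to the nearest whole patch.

117

p* = h − e/c = 0.88 − 0.6216 = 0.2584.
Expected occupied patches = N × p* = 454 × 0.2584 = 117.30 ≈ 117.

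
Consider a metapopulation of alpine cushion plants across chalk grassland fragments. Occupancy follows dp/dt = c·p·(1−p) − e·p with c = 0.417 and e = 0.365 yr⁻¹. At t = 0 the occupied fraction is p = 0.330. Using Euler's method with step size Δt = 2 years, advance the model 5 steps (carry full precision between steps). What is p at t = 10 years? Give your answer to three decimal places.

Update rule: p ← p + [c·p·(1−p) − e·p]·Δt with Δt = 2.
p: 0.33000 → 0.27350  (Δp = -0.05650)
p: 0.27350 → 0.23956  (Δp = -0.03394)
p: 0.23956 → 0.21661  (Δp = -0.02295)
p: 0.21661 → 0.20001  (Δp = -0.01660)
p: 0.20001 → 0.18744  (Δp = -0.01256)

0.187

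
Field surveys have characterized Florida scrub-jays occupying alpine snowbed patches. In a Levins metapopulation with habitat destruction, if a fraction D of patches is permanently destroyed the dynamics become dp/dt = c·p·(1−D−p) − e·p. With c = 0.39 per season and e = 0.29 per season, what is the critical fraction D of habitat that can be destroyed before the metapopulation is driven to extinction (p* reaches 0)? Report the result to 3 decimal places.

The nontrivial equilibrium is p* = (1−D) − e/c; extinction occurs when this hits zero.
So D_crit = 1 − e/c = 1 − 0.29/0.39 = 1 − 0.7436 = 0.2564.
Note this equals the original equilibrium occupancy — the Levins extinction-debt result.

0.256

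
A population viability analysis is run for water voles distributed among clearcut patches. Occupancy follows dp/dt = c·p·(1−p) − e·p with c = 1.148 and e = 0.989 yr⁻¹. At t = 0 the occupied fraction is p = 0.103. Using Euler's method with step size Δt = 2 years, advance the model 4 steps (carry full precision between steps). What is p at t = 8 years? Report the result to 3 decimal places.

0.128

Update rule: p ← p + [c·p·(1−p) − e·p]·Δt with Δt = 2.
t = 2: p = 0.10300 + (+0.00840) = 0.11140
t = 4: p = 0.11140 + (+0.00693) = 0.11833
t = 6: p = 0.11833 + (+0.00548) = 0.12381
t = 8: p = 0.12381 + (+0.00418) = 0.12799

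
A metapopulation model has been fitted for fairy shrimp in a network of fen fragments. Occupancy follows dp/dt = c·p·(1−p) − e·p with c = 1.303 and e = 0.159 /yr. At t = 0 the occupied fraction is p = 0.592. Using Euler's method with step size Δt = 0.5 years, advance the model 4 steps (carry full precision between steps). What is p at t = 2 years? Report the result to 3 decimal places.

0.857

Update rule: p ← p + [c·p·(1−p) − e·p]·Δt with Δt = 0.5.
t = 0.5: p = 0.59200 + (+0.11030) = 0.70230
t = 1: p = 0.70230 + (+0.08038) = 0.78268
t = 1.5: p = 0.78268 + (+0.04859) = 0.83127
t = 2: p = 0.83127 + (+0.02529) = 0.85656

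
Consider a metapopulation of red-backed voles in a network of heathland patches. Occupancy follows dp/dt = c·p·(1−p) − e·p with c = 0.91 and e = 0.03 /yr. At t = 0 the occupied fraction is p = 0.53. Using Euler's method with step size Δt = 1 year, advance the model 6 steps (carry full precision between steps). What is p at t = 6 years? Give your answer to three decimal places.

Update rule: p ← p + [c·p·(1−p) − e·p]·Δt with Δt = 1.
step 1: Δp = +0.21078, p = 0.74078
step 2: Δp = +0.15252, p = 0.89330
step 3: Δp = +0.05994, p = 0.95324
step 4: Δp = +0.01197, p = 0.96520
step 5: Δp = +0.00161, p = 0.96681
step 6: Δp = +0.00020, p = 0.96701

0.967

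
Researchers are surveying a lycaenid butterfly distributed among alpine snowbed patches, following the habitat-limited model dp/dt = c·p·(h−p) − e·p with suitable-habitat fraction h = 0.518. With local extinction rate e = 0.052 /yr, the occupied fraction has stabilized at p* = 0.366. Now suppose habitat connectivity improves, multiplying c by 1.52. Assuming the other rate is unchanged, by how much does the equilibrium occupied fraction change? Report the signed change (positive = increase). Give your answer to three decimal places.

Balance c(h−p*) = e gives c = e/(0.518 − 0.36600) = 0.052/0.15200 = 0.34211.
New p* = 0.518 − e/c = 0.518 − 0.05200/0.52001 = 0.41800.
Δp* = 0.41800 − 0.36600 = +0.05200.

0.052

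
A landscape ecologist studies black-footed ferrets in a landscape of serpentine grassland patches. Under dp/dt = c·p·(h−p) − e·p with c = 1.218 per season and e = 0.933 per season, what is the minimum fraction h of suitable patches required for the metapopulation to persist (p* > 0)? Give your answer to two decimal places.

p* = h − e/c is positive only when h > e/c.
h_min = e/c = 0.933/1.218 = 0.7660.

0.77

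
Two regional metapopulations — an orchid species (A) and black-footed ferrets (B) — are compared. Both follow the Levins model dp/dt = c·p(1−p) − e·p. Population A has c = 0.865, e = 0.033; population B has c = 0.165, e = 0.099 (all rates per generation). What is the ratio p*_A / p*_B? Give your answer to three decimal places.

A: p*_A = 1 − 0.033/0.865 = 0.9618.
B: p*_B = 1 − 0.099/0.165 = 0.4000.
p*_A / p*_B = 0.9618/0.4000 = 2.4046.

2.405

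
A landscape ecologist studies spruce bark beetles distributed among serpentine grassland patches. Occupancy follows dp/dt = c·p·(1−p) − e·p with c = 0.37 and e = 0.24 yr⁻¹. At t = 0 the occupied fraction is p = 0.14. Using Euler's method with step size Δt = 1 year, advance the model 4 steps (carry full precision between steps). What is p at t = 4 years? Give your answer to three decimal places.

Update rule: p ← p + [c·p·(1−p) − e·p]·Δt with Δt = 1.
  1  |  dp/dt·Δt = +0.010948  |  p_1 = 0.150948
  2  |  dp/dt·Δt = +0.011193  |  p_2 = 0.162141
  3  |  dp/dt·Δt = +0.011351  |  p_3 = 0.173492
  4  |  dp/dt·Δt = +0.011417  |  p_4 = 0.184909

0.185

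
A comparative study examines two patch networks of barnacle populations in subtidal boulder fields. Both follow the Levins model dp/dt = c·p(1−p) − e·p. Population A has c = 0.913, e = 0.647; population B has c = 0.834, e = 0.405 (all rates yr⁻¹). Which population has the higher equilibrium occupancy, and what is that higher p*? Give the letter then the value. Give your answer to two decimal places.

A: p*_A = 1 − 0.647/0.913 = 0.2913.
B: p*_B = 1 − 0.405/0.834 = 0.5144.
B is higher at 0.5144.

B, 0.51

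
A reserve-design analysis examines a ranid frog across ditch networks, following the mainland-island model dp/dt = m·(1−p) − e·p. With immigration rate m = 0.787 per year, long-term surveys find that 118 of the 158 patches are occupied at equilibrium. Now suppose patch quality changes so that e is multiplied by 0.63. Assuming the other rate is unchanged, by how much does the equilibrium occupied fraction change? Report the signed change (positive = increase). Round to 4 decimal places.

Observed p* = 118/158 = 0.74684.
Balance m(1−p*) = e·p* gives e = m(1−p*)/p* = 0.787×0.25316/0.74684 = 0.26677.
New p* = m/(m+e) = 0.78700/(0.78700+0.16807) = 0.82402.
Δp* = 0.82402 − 0.74684 = +0.07718.

0.0772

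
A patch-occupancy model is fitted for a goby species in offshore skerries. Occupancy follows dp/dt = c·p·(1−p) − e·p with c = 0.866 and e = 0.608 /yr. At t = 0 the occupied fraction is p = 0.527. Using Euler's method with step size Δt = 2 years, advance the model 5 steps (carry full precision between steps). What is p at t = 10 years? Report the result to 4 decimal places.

Update rule: p ← p + [c·p·(1−p) − e·p]·Δt with Δt = 2.
step 1: Δp = -0.20909, p = 0.31791
step 2: Δp = -0.01100, p = 0.30690
step 3: Δp = -0.00477, p = 0.30213
step 4: Δp = -0.00220, p = 0.29993
step 5: Δp = -0.00104, p = 0.29889

0.2989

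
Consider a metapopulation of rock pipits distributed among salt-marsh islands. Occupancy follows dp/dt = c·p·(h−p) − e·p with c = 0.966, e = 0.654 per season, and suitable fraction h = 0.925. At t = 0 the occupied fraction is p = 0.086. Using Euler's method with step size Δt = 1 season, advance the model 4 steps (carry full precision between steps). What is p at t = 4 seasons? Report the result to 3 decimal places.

Update rule: p ← p + [c·p·(h−p) − e·p]·Δt with Δt = 1.
p: 0.08600 → 0.09946  (Δp = +0.01346)
p: 0.09946 → 0.11373  (Δp = +0.01427)
p: 0.11373 → 0.12848  (Δp = +0.01475)
p: 0.12848 → 0.14331  (Δp = +0.01483)

0.143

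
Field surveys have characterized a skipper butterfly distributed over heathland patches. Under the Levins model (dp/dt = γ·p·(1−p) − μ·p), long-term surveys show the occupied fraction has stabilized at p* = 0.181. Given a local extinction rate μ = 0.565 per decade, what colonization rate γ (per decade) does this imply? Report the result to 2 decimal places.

At equilibrium γ(1−p*) = μ, so γ = μ/(1−p*).
γ = 0.565/(1 − 0.181) = 0.565/0.8190 = 0.6899.

0.69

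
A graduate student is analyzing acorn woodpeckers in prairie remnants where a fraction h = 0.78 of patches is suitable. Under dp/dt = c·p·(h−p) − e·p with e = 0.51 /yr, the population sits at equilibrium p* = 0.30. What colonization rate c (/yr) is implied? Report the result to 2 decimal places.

At equilibrium c(h−p*) = e, so c = e/(h−p*).
c = 0.51/(0.78 − 0.30) = 0.51/0.4800 = 1.0625.

1.06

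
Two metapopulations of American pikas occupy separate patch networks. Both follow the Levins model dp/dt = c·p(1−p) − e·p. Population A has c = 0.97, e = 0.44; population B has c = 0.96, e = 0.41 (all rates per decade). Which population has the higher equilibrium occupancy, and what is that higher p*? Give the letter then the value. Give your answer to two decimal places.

A: p*_A = 1 − 0.44/0.97 = 0.5464.
B: p*_B = 1 − 0.41/0.96 = 0.5729.
B is higher at 0.5729.

B, 0.57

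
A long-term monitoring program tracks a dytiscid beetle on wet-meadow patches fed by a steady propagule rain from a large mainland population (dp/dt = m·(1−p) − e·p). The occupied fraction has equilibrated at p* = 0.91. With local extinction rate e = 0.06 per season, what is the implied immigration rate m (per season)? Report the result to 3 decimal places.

At equilibrium m(1−p*) = e·p*, so m = e·p*/(1−p*).
m = 0.06 × 0.91 / 0.0900 = 0.0546/0.0900 = 0.6067.

0.607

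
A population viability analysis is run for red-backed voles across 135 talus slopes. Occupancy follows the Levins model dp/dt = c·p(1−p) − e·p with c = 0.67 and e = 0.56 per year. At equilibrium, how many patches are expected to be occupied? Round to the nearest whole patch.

p* = 1 − e/c = 1 − 0.56/0.67 = 0.1642.
Expected occupied patches = N × p* = 135 × 0.1642 = 22.16 ≈ 22.

22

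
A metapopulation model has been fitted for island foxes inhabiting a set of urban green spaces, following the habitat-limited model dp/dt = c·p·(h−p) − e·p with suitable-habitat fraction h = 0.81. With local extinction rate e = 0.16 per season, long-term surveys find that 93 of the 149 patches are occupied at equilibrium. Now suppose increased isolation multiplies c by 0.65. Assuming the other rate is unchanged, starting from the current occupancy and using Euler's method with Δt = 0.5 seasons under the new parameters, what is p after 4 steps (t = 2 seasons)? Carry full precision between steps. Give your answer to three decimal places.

0.572

Observed p* = 93/149 = 0.62416.
Balance c(h−p*) = e gives c = e/(0.81 − 0.62416) = 0.16/0.18584 = 0.86096.
Starting from p₀ = 0.62416; update p ← p + (dp/dt)·Δt with the new parameters.
step 1: Δp = -0.01748, p = 0.60668
step 2: Δp = -0.01402, p = 0.59266
step 3: Δp = -0.01137, p = 0.58129
step 4: Δp = -0.00930, p = 0.57199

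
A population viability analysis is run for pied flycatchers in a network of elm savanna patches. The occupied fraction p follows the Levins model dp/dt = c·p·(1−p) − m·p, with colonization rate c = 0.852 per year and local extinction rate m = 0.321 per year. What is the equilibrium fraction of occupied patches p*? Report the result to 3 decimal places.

Setting dp/dt = 0 and dividing through by p* gives c·(1−p*) = m.
So p* = 1 − m/c = 1 − 0.321/0.852 = 1 − 0.3768 = 0.6232.

0.623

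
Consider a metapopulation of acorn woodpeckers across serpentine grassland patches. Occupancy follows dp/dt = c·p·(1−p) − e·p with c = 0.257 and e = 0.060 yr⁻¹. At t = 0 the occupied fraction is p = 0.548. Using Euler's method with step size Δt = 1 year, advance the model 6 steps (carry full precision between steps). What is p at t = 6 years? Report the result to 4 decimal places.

0.6888

Update rule: p ← p + [c·p·(1−p) − e·p]·Δt with Δt = 1.
p: 0.54800 → 0.57878  (Δp = +0.03078)
p: 0.57878 → 0.60671  (Δp = +0.02793)
p: 0.60671 → 0.63163  (Δp = +0.02492)
p: 0.63163 → 0.65353  (Δp = +0.02190)
p: 0.65353 → 0.67251  (Δp = +0.01898)
p: 0.67251 → 0.68876  (Δp = +0.01625)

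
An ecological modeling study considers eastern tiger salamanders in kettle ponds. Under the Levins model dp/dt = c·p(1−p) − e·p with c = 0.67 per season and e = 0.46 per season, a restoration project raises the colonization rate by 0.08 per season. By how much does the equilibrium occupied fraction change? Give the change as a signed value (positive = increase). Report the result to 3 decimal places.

0.073

Before: p* = 1 − 0.46/0.67 = 0.3134.
After the change, c = 0.75, e = 0.46, so p* = 1 − 0.46/0.75 = 0.3867.
Δp* = 0.3867 − 0.3134 = +0.0732.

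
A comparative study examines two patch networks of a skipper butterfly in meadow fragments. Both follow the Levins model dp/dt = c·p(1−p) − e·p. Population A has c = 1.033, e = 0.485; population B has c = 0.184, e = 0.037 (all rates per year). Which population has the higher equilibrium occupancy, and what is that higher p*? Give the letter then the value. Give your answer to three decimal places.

B, 0.799

A: p*_A = 1 − 0.485/1.033 = 0.5305.
B: p*_B = 1 − 0.037/0.184 = 0.7989.
B is higher at 0.7989.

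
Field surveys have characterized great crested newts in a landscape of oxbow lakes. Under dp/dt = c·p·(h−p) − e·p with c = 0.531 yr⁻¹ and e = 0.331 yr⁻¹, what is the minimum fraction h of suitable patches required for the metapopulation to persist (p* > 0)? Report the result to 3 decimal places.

0.623

p* = h − e/c is positive only when h > e/c.
h_min = e/c = 0.331/0.531 = 0.6234.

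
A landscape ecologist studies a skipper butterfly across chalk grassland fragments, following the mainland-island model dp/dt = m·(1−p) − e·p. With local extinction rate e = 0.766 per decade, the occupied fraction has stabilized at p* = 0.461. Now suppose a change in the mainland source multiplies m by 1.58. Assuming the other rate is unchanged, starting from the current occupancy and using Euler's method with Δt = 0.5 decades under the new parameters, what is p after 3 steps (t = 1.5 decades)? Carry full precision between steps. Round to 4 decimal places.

Balance m(1−p*) = e·p* gives m = e·p*/(1−p*) = 0.766×0.46100/0.53900 = 0.65515.
Starting from p₀ = 0.46100; update p ← p + (dp/dt)·Δt with the new parameters.
p: 0.46100 → 0.56341  (Δp = +0.10241)
p: 0.56341 → 0.57359  (Δp = +0.01018)
p: 0.57359 → 0.57460  (Δp = +0.00101)

0.5746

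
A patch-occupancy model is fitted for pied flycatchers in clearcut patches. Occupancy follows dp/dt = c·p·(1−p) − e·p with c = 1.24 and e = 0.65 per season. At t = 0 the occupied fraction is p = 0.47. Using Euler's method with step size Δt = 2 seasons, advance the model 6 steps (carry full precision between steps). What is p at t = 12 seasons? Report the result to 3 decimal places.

Update rule: p ← p + [c·p·(1−p) − e·p]·Δt with Δt = 2.
p: 0.47000 → 0.47677  (Δp = +0.00677)
p: 0.47677 → 0.47563  (Δp = -0.00114)
p: 0.47563 → 0.47584  (Δp = +0.00021)
p: 0.47584 → 0.47580  (Δp = -0.00004)
p: 0.47580 → 0.47581  (Δp = +0.00001)
p: 0.47581 → 0.47581  (Δp = -0.00000)

0.476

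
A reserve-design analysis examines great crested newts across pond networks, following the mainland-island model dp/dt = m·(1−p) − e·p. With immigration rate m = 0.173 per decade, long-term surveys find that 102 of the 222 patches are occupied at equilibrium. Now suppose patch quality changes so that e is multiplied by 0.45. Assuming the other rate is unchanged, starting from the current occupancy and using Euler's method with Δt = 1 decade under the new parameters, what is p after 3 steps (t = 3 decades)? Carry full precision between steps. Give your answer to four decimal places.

0.5765

Observed p* = 102/222 = 0.45946.
Balance m(1−p*) = e·p* gives e = m(1−p*)/p* = 0.173×0.54054/0.45946 = 0.20353.
Starting from p₀ = 0.45946; update p ← p + (dp/dt)·Δt with the new parameters.
p: 0.45946 → 0.51089  (Δp = +0.05143)
p: 0.51089 → 0.54872  (Δp = +0.03782)
p: 0.54872 → 0.57653  (Δp = +0.02782)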